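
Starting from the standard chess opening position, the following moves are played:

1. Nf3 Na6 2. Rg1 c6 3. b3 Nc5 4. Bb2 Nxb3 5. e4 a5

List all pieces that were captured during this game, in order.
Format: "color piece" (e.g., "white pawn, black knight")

Tracking captures:
  Nxb3: captured white pawn

white pawn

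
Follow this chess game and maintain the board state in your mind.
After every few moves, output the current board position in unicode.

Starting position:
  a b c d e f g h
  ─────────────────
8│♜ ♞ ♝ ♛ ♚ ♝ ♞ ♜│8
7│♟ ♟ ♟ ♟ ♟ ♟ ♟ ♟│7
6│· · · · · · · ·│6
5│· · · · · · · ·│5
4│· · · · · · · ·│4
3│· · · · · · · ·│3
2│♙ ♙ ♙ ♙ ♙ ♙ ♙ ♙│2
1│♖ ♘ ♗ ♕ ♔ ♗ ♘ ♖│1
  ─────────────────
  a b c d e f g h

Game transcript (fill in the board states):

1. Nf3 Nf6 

  a b c d e f g h
  ─────────────────
8│♜ ♞ ♝ ♛ ♚ ♝ · ♜│8
7│♟ ♟ ♟ ♟ ♟ ♟ ♟ ♟│7
6│· · · · · ♞ · ·│6
5│· · · · · · · ·│5
4│· · · · · · · ·│4
3│· · · · · ♘ · ·│3
2│♙ ♙ ♙ ♙ ♙ ♙ ♙ ♙│2
1│♖ ♘ ♗ ♕ ♔ ♗ · ♖│1
  ─────────────────
  a b c d e f g h

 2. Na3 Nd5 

  a b c d e f g h
  ─────────────────
8│♜ ♞ ♝ ♛ ♚ ♝ · ♜│8
7│♟ ♟ ♟ ♟ ♟ ♟ ♟ ♟│7
6│· · · · · · · ·│6
5│· · · ♞ · · · ·│5
4│· · · · · · · ·│4
3│♘ · · · · ♘ · ·│3
2│♙ ♙ ♙ ♙ ♙ ♙ ♙ ♙│2
1│♖ · ♗ ♕ ♔ ♗ · ♖│1
  ─────────────────
  a b c d e f g h

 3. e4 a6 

  a b c d e f g h
  ─────────────────
8│♜ ♞ ♝ ♛ ♚ ♝ · ♜│8
7│· ♟ ♟ ♟ ♟ ♟ ♟ ♟│7
6│♟ · · · · · · ·│6
5│· · · ♞ · · · ·│5
4│· · · · ♙ · · ·│4
3│♘ · · · · ♘ · ·│3
2│♙ ♙ ♙ ♙ · ♙ ♙ ♙│2
1│♖ · ♗ ♕ ♔ ♗ · ♖│1
  ─────────────────
  a b c d e f g h

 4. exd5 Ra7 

  a b c d e f g h
  ─────────────────
8│· ♞ ♝ ♛ ♚ ♝ · ♜│8
7│♜ ♟ ♟ ♟ ♟ ♟ ♟ ♟│7
6│♟ · · · · · · ·│6
5│· · · ♙ · · · ·│5
4│· · · · · · · ·│4
3│♘ · · · · ♘ · ·│3
2│♙ ♙ ♙ ♙ · ♙ ♙ ♙│2
1│♖ · ♗ ♕ ♔ ♗ · ♖│1
  ─────────────────
  a b c d e f g h

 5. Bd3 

  a b c d e f g h
  ─────────────────
8│· ♞ ♝ ♛ ♚ ♝ · ♜│8
7│♜ ♟ ♟ ♟ ♟ ♟ ♟ ♟│7
6│♟ · · · · · · ·│6
5│· · · ♙ · · · ·│5
4│· · · · · · · ·│4
3│♘ · · ♗ · ♘ · ·│3
2│♙ ♙ ♙ ♙ · ♙ ♙ ♙│2
1│♖ · ♗ ♕ ♔ · · ♖│1
  ─────────────────
  a b c d e f g h


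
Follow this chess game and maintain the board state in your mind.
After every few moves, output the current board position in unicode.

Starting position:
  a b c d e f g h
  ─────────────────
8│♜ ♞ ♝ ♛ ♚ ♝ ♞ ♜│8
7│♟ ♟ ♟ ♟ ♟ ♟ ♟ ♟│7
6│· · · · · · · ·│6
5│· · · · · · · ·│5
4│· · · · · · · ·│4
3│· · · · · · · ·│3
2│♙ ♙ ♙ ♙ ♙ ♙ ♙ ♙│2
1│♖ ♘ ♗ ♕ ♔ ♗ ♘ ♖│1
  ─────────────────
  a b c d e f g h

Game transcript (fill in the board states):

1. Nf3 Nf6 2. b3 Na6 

  a b c d e f g h
  ─────────────────
8│♜ · ♝ ♛ ♚ ♝ · ♜│8
7│♟ ♟ ♟ ♟ ♟ ♟ ♟ ♟│7
6│♞ · · · · ♞ · ·│6
5│· · · · · · · ·│5
4│· · · · · · · ·│4
3│· ♙ · · · ♘ · ·│3
2│♙ · ♙ ♙ ♙ ♙ ♙ ♙│2
1│♖ ♘ ♗ ♕ ♔ ♗ · ♖│1
  ─────────────────
  a b c d e f g h

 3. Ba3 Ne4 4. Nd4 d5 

  a b c d e f g h
  ─────────────────
8│♜ · ♝ ♛ ♚ ♝ · ♜│8
7│♟ ♟ ♟ · ♟ ♟ ♟ ♟│7
6│♞ · · · · · · ·│6
5│· · · ♟ · · · ·│5
4│· · · ♘ ♞ · · ·│4
3│♗ ♙ · · · · · ·│3
2│♙ · ♙ ♙ ♙ ♙ ♙ ♙│2
1│♖ ♘ · ♕ ♔ ♗ · ♖│1
  ─────────────────
  a b c d e f g h

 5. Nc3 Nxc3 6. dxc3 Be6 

  a b c d e f g h
  ─────────────────
8│♜ · · ♛ ♚ ♝ · ♜│8
7│♟ ♟ ♟ · ♟ ♟ ♟ ♟│7
6│♞ · · · ♝ · · ·│6
5│· · · ♟ · · · ·│5
4│· · · ♘ · · · ·│4
3│♗ ♙ ♙ · · · · ·│3
2│♙ · ♙ · ♙ ♙ ♙ ♙│2
1│♖ · · ♕ ♔ ♗ · ♖│1
  ─────────────────
  a b c d e f g h

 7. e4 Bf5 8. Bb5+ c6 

  a b c d e f g h
  ─────────────────
8│♜ · · ♛ ♚ ♝ · ♜│8
7│♟ ♟ · · ♟ ♟ ♟ ♟│7
6│♞ · ♟ · · · · ·│6
5│· ♗ · ♟ · ♝ · ·│5
4│· · · ♘ ♙ · · ·│4
3│♗ ♙ ♙ · · · · ·│3
2│♙ · ♙ · · ♙ ♙ ♙│2
1│♖ · · ♕ ♔ · · ♖│1
  ─────────────────
  a b c d e f g h



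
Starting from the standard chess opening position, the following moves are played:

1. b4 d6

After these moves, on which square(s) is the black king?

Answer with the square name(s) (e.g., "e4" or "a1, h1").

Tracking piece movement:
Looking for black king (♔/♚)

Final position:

  a b c d e f g h
  ─────────────────
8│♜ ♞ ♝ ♛ ♚ ♝ ♞ ♜│8
7│♟ ♟ ♟ · ♟ ♟ ♟ ♟│7
6│· · · ♟ · · · ·│6
5│· · · · · · · ·│5
4│· ♙ · · · · · ·│4
3│· · · · · · · ·│3
2│♙ · ♙ ♙ ♙ ♙ ♙ ♙│2
1│♖ ♘ ♗ ♕ ♔ ♗ ♘ ♖│1
  ─────────────────
  a b c d e f g h


e8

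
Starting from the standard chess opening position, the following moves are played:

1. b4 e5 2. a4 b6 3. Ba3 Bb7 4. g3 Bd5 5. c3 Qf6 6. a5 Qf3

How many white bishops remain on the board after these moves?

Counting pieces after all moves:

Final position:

  a b c d e f g h
  ─────────────────
8│♜ ♞ · · ♚ ♝ ♞ ♜│8
7│♟ · ♟ ♟ · ♟ ♟ ♟│7
6│· ♟ · · · · · ·│6
5│♙ · · ♝ ♟ · · ·│5
4│· ♙ · · · · · ·│4
3│♗ · ♙ · · ♛ ♙ ·│3
2│· · · ♙ ♙ ♙ · ♙│2
1│♖ ♘ · ♕ ♔ ♗ ♘ ♖│1
  ─────────────────
  a b c d e f g h


2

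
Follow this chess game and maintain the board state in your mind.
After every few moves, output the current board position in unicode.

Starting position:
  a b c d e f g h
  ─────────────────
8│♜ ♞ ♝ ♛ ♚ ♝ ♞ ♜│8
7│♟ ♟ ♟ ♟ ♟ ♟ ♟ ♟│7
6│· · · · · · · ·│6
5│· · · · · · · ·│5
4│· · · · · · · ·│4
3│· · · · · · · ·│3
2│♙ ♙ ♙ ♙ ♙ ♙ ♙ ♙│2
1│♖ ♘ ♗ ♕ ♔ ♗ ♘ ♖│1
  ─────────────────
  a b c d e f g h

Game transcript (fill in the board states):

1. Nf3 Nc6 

  a b c d e f g h
  ─────────────────
8│♜ · ♝ ♛ ♚ ♝ ♞ ♜│8
7│♟ ♟ ♟ ♟ ♟ ♟ ♟ ♟│7
6│· · ♞ · · · · ·│6
5│· · · · · · · ·│5
4│· · · · · · · ·│4
3│· · · · · ♘ · ·│3
2│♙ ♙ ♙ ♙ ♙ ♙ ♙ ♙│2
1│♖ ♘ ♗ ♕ ♔ ♗ · ♖│1
  ─────────────────
  a b c d e f g h

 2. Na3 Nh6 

  a b c d e f g h
  ─────────────────
8│♜ · ♝ ♛ ♚ ♝ · ♜│8
7│♟ ♟ ♟ ♟ ♟ ♟ ♟ ♟│7
6│· · ♞ · · · · ♞│6
5│· · · · · · · ·│5
4│· · · · · · · ·│4
3│♘ · · · · ♘ · ·│3
2│♙ ♙ ♙ ♙ ♙ ♙ ♙ ♙│2
1│♖ · ♗ ♕ ♔ ♗ · ♖│1
  ─────────────────
  a b c d e f g h

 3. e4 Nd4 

  a b c d e f g h
  ─────────────────
8│♜ · ♝ ♛ ♚ ♝ · ♜│8
7│♟ ♟ ♟ ♟ ♟ ♟ ♟ ♟│7
6│· · · · · · · ♞│6
5│· · · · · · · ·│5
4│· · · ♞ ♙ · · ·│4
3│♘ · · · · ♘ · ·│3
2│♙ ♙ ♙ ♙ · ♙ ♙ ♙│2
1│♖ · ♗ ♕ ♔ ♗ · ♖│1
  ─────────────────
  a b c d e f g h

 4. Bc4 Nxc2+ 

  a b c d e f g h
  ─────────────────
8│♜ · ♝ ♛ ♚ ♝ · ♜│8
7│♟ ♟ ♟ ♟ ♟ ♟ ♟ ♟│7
6│· · · · · · · ♞│6
5│· · · · · · · ·│5
4│· · ♗ · ♙ · · ·│4
3│♘ · · · · ♘ · ·│3
2│♙ ♙ ♞ ♙ · ♙ ♙ ♙│2
1│♖ · ♗ ♕ ♔ · · ♖│1
  ─────────────────
  a b c d e f g h

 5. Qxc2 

  a b c d e f g h
  ─────────────────
8│♜ · ♝ ♛ ♚ ♝ · ♜│8
7│♟ ♟ ♟ ♟ ♟ ♟ ♟ ♟│7
6│· · · · · · · ♞│6
5│· · · · · · · ·│5
4│· · ♗ · ♙ · · ·│4
3│♘ · · · · ♘ · ·│3
2│♙ ♙ ♕ ♙ · ♙ ♙ ♙│2
1│♖ · ♗ · ♔ · · ♖│1
  ─────────────────
  a b c d e f g h


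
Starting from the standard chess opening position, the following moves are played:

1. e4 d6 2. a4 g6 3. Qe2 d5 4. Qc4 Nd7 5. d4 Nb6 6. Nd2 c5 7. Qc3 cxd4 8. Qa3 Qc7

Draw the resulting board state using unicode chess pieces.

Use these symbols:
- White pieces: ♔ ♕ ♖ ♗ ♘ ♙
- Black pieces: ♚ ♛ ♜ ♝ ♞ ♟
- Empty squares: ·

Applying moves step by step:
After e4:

♜ ♞ ♝ ♛ ♚ ♝ ♞ ♜
♟ ♟ ♟ ♟ ♟ ♟ ♟ ♟
· · · · · · · ·
· · · · · · · ·
· · · · ♙ · · ·
· · · · · · · ·
♙ ♙ ♙ ♙ · ♙ ♙ ♙
♖ ♘ ♗ ♕ ♔ ♗ ♘ ♖


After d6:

♜ ♞ ♝ ♛ ♚ ♝ ♞ ♜
♟ ♟ ♟ · ♟ ♟ ♟ ♟
· · · ♟ · · · ·
· · · · · · · ·
· · · · ♙ · · ·
· · · · · · · ·
♙ ♙ ♙ ♙ · ♙ ♙ ♙
♖ ♘ ♗ ♕ ♔ ♗ ♘ ♖


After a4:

♜ ♞ ♝ ♛ ♚ ♝ ♞ ♜
♟ ♟ ♟ · ♟ ♟ ♟ ♟
· · · ♟ · · · ·
· · · · · · · ·
♙ · · · ♙ · · ·
· · · · · · · ·
· ♙ ♙ ♙ · ♙ ♙ ♙
♖ ♘ ♗ ♕ ♔ ♗ ♘ ♖


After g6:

♜ ♞ ♝ ♛ ♚ ♝ ♞ ♜
♟ ♟ ♟ · ♟ ♟ · ♟
· · · ♟ · · ♟ ·
· · · · · · · ·
♙ · · · ♙ · · ·
· · · · · · · ·
· ♙ ♙ ♙ · ♙ ♙ ♙
♖ ♘ ♗ ♕ ♔ ♗ ♘ ♖


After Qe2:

♜ ♞ ♝ ♛ ♚ ♝ ♞ ♜
♟ ♟ ♟ · ♟ ♟ · ♟
· · · ♟ · · ♟ ·
· · · · · · · ·
♙ · · · ♙ · · ·
· · · · · · · ·
· ♙ ♙ ♙ ♕ ♙ ♙ ♙
♖ ♘ ♗ · ♔ ♗ ♘ ♖


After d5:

♜ ♞ ♝ ♛ ♚ ♝ ♞ ♜
♟ ♟ ♟ · ♟ ♟ · ♟
· · · · · · ♟ ·
· · · ♟ · · · ·
♙ · · · ♙ · · ·
· · · · · · · ·
· ♙ ♙ ♙ ♕ ♙ ♙ ♙
♖ ♘ ♗ · ♔ ♗ ♘ ♖


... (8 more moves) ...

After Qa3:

♜ · ♝ ♛ ♚ ♝ ♞ ♜
♟ ♟ · · ♟ ♟ · ♟
· ♞ · · · · ♟ ·
· · · ♟ · · · ·
♙ · · ♟ ♙ · · ·
♕ · · · · · · ·
· ♙ ♙ ♘ · ♙ ♙ ♙
♖ · ♗ · ♔ ♗ ♘ ♖


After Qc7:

♜ · ♝ · ♚ ♝ ♞ ♜
♟ ♟ ♛ · ♟ ♟ · ♟
· ♞ · · · · ♟ ·
· · · ♟ · · · ·
♙ · · ♟ ♙ · · ·
♕ · · · · · · ·
· ♙ ♙ ♘ · ♙ ♙ ♙
♖ · ♗ · ♔ ♗ ♘ ♖



  a b c d e f g h
  ─────────────────
8│♜ · ♝ · ♚ ♝ ♞ ♜│8
7│♟ ♟ ♛ · ♟ ♟ · ♟│7
6│· ♞ · · · · ♟ ·│6
5│· · · ♟ · · · ·│5
4│♙ · · ♟ ♙ · · ·│4
3│♕ · · · · · · ·│3
2│· ♙ ♙ ♘ · ♙ ♙ ♙│2
1│♖ · ♗ · ♔ ♗ ♘ ♖│1
  ─────────────────
  a b c d e f g h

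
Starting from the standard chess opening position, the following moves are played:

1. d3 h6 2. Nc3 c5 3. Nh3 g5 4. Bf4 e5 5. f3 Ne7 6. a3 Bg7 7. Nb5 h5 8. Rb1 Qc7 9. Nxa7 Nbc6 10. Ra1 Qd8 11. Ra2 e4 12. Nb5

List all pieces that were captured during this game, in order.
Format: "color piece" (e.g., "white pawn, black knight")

Tracking captures:
  Nxa7: captured black pawn

black pawn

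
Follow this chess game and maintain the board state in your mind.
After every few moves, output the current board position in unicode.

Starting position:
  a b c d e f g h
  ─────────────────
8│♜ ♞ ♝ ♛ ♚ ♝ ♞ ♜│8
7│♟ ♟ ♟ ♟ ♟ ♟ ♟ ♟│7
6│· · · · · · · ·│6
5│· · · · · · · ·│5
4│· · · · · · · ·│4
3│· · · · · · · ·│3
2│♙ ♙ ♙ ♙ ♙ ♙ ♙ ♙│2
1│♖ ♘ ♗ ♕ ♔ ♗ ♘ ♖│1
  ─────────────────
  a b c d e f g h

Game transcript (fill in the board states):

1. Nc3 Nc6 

  a b c d e f g h
  ─────────────────
8│♜ · ♝ ♛ ♚ ♝ ♞ ♜│8
7│♟ ♟ ♟ ♟ ♟ ♟ ♟ ♟│7
6│· · ♞ · · · · ·│6
5│· · · · · · · ·│5
4│· · · · · · · ·│4
3│· · ♘ · · · · ·│3
2│♙ ♙ ♙ ♙ ♙ ♙ ♙ ♙│2
1│♖ · ♗ ♕ ♔ ♗ ♘ ♖│1
  ─────────────────
  a b c d e f g h

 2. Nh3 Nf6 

  a b c d e f g h
  ─────────────────
8│♜ · ♝ ♛ ♚ ♝ · ♜│8
7│♟ ♟ ♟ ♟ ♟ ♟ ♟ ♟│7
6│· · ♞ · · ♞ · ·│6
5│· · · · · · · ·│5
4│· · · · · · · ·│4
3│· · ♘ · · · · ♘│3
2│♙ ♙ ♙ ♙ ♙ ♙ ♙ ♙│2
1│♖ · ♗ ♕ ♔ ♗ · ♖│1
  ─────────────────
  a b c d e f g h

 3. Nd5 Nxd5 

  a b c d e f g h
  ─────────────────
8│♜ · ♝ ♛ ♚ ♝ · ♜│8
7│♟ ♟ ♟ ♟ ♟ ♟ ♟ ♟│7
6│· · ♞ · · · · ·│6
5│· · · ♞ · · · ·│5
4│· · · · · · · ·│4
3│· · · · · · · ♘│3
2│♙ ♙ ♙ ♙ ♙ ♙ ♙ ♙│2
1│♖ · ♗ ♕ ♔ ♗ · ♖│1
  ─────────────────
  a b c d e f g h

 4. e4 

  a b c d e f g h
  ─────────────────
8│♜ · ♝ ♛ ♚ ♝ · ♜│8
7│♟ ♟ ♟ ♟ ♟ ♟ ♟ ♟│7
6│· · ♞ · · · · ·│6
5│· · · ♞ · · · ·│5
4│· · · · ♙ · · ·│4
3│· · · · · · · ♘│3
2│♙ ♙ ♙ ♙ · ♙ ♙ ♙│2
1│♖ · ♗ ♕ ♔ ♗ · ♖│1
  ─────────────────
  a b c d e f g h


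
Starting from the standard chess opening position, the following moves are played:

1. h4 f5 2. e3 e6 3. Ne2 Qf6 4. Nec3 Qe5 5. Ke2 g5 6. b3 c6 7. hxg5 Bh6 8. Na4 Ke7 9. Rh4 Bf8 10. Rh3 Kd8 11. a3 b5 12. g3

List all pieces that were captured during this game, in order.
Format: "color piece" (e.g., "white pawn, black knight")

Tracking captures:
  hxg5: captured black pawn

black pawn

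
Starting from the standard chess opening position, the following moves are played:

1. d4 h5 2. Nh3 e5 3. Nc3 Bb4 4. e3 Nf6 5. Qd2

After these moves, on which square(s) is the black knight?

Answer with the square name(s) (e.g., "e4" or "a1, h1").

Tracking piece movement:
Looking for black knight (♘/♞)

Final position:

  a b c d e f g h
  ─────────────────
8│♜ ♞ ♝ ♛ ♚ · · ♜│8
7│♟ ♟ ♟ ♟ · ♟ ♟ ·│7
6│· · · · · ♞ · ·│6
5│· · · · ♟ · · ♟│5
4│· ♝ · ♙ · · · ·│4
3│· · ♘ · ♙ · · ♘│3
2│♙ ♙ ♙ ♕ · ♙ ♙ ♙│2
1│♖ · ♗ · ♔ ♗ · ♖│1
  ─────────────────
  a b c d e f g h


b8, f6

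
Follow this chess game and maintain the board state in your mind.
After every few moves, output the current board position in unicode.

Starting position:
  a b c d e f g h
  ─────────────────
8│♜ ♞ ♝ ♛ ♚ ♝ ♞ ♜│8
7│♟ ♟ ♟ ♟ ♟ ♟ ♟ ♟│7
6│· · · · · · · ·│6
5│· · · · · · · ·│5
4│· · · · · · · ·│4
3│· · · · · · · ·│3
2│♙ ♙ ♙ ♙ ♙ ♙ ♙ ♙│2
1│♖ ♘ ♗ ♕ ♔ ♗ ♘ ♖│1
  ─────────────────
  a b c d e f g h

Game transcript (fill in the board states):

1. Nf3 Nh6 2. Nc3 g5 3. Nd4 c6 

  a b c d e f g h
  ─────────────────
8│♜ ♞ ♝ ♛ ♚ ♝ · ♜│8
7│♟ ♟ · ♟ ♟ ♟ · ♟│7
6│· · ♟ · · · · ♞│6
5│· · · · · · ♟ ·│5
4│· · · ♘ · · · ·│4
3│· · ♘ · · · · ·│3
2│♙ ♙ ♙ ♙ ♙ ♙ ♙ ♙│2
1│♖ · ♗ ♕ ♔ ♗ · ♖│1
  ─────────────────
  a b c d e f g h

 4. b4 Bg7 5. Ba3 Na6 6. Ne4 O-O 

  a b c d e f g h
  ─────────────────
8│♜ · ♝ ♛ · ♜ ♚ ·│8
7│♟ ♟ · ♟ ♟ ♟ ♝ ♟│7
6│♞ · ♟ · · · · ♞│6
5│· · · · · · ♟ ·│5
4│· ♙ · ♘ ♘ · · ·│4
3│♗ · · · · · · ·│3
2│♙ · ♙ ♙ ♙ ♙ ♙ ♙│2
1│♖ · · ♕ ♔ ♗ · ♖│1
  ─────────────────
  a b c d e f g h

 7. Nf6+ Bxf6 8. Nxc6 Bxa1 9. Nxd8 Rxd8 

  a b c d e f g h
  ─────────────────
8│♜ · ♝ ♜ · · ♚ ·│8
7│♟ ♟ · ♟ ♟ ♟ · ♟│7
6│♞ · · · · · · ♞│6
5│· · · · · · ♟ ·│5
4│· ♙ · · · · · ·│4
3│♗ · · · · · · ·│3
2│♙ · ♙ ♙ ♙ ♙ ♙ ♙│2
1│♝ · · ♕ ♔ ♗ · ♖│1
  ─────────────────
  a b c d e f g h

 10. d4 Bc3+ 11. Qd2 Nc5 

  a b c d e f g h
  ─────────────────
8│♜ · ♝ ♜ · · ♚ ·│8
7│♟ ♟ · ♟ ♟ ♟ · ♟│7
6│· · · · · · · ♞│6
5│· · ♞ · · · ♟ ·│5
4│· ♙ · ♙ · · · ·│4
3│♗ · ♝ · · · · ·│3
2│♙ · ♙ ♕ ♙ ♙ ♙ ♙│2
1│· · · · ♔ ♗ · ♖│1
  ─────────────────
  a b c d e f g h


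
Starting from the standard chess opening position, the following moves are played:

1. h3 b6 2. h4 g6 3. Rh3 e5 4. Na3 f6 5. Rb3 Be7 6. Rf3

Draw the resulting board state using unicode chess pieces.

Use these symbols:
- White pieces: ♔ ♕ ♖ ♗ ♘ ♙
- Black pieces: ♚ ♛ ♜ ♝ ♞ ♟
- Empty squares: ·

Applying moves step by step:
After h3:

♜ ♞ ♝ ♛ ♚ ♝ ♞ ♜
♟ ♟ ♟ ♟ ♟ ♟ ♟ ♟
· · · · · · · ·
· · · · · · · ·
· · · · · · · ·
· · · · · · · ♙
♙ ♙ ♙ ♙ ♙ ♙ ♙ ·
♖ ♘ ♗ ♕ ♔ ♗ ♘ ♖


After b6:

♜ ♞ ♝ ♛ ♚ ♝ ♞ ♜
♟ · ♟ ♟ ♟ ♟ ♟ ♟
· ♟ · · · · · ·
· · · · · · · ·
· · · · · · · ·
· · · · · · · ♙
♙ ♙ ♙ ♙ ♙ ♙ ♙ ·
♖ ♘ ♗ ♕ ♔ ♗ ♘ ♖


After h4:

♜ ♞ ♝ ♛ ♚ ♝ ♞ ♜
♟ · ♟ ♟ ♟ ♟ ♟ ♟
· ♟ · · · · · ·
· · · · · · · ·
· · · · · · · ♙
· · · · · · · ·
♙ ♙ ♙ ♙ ♙ ♙ ♙ ·
♖ ♘ ♗ ♕ ♔ ♗ ♘ ♖


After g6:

♜ ♞ ♝ ♛ ♚ ♝ ♞ ♜
♟ · ♟ ♟ ♟ ♟ · ♟
· ♟ · · · · ♟ ·
· · · · · · · ·
· · · · · · · ♙
· · · · · · · ·
♙ ♙ ♙ ♙ ♙ ♙ ♙ ·
♖ ♘ ♗ ♕ ♔ ♗ ♘ ♖


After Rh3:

♜ ♞ ♝ ♛ ♚ ♝ ♞ ♜
♟ · ♟ ♟ ♟ ♟ · ♟
· ♟ · · · · ♟ ·
· · · · · · · ·
· · · · · · · ♙
· · · · · · · ♖
♙ ♙ ♙ ♙ ♙ ♙ ♙ ·
♖ ♘ ♗ ♕ ♔ ♗ ♘ ·


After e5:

♜ ♞ ♝ ♛ ♚ ♝ ♞ ♜
♟ · ♟ ♟ · ♟ · ♟
· ♟ · · · · ♟ ·
· · · · ♟ · · ·
· · · · · · · ♙
· · · · · · · ♖
♙ ♙ ♙ ♙ ♙ ♙ ♙ ·
♖ ♘ ♗ ♕ ♔ ♗ ♘ ·


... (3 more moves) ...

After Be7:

♜ ♞ ♝ ♛ ♚ · ♞ ♜
♟ · ♟ ♟ ♝ · · ♟
· ♟ · · · ♟ ♟ ·
· · · · ♟ · · ·
· · · · · · · ♙
♘ ♖ · · · · · ·
♙ ♙ ♙ ♙ ♙ ♙ ♙ ·
♖ · ♗ ♕ ♔ ♗ ♘ ·


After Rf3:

♜ ♞ ♝ ♛ ♚ · ♞ ♜
♟ · ♟ ♟ ♝ · · ♟
· ♟ · · · ♟ ♟ ·
· · · · ♟ · · ·
· · · · · · · ♙
♘ · · · · ♖ · ·
♙ ♙ ♙ ♙ ♙ ♙ ♙ ·
♖ · ♗ ♕ ♔ ♗ ♘ ·



  a b c d e f g h
  ─────────────────
8│♜ ♞ ♝ ♛ ♚ · ♞ ♜│8
7│♟ · ♟ ♟ ♝ · · ♟│7
6│· ♟ · · · ♟ ♟ ·│6
5│· · · · ♟ · · ·│5
4│· · · · · · · ♙│4
3│♘ · · · · ♖ · ·│3
2│♙ ♙ ♙ ♙ ♙ ♙ ♙ ·│2
1│♖ · ♗ ♕ ♔ ♗ ♘ ·│1
  ─────────────────
  a b c d e f g h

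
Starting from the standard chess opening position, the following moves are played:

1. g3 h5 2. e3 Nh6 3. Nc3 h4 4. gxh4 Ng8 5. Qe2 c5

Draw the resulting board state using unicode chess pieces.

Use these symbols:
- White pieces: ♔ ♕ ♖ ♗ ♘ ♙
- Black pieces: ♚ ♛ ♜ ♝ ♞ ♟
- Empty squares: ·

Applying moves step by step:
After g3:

♜ ♞ ♝ ♛ ♚ ♝ ♞ ♜
♟ ♟ ♟ ♟ ♟ ♟ ♟ ♟
· · · · · · · ·
· · · · · · · ·
· · · · · · · ·
· · · · · · ♙ ·
♙ ♙ ♙ ♙ ♙ ♙ · ♙
♖ ♘ ♗ ♕ ♔ ♗ ♘ ♖


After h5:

♜ ♞ ♝ ♛ ♚ ♝ ♞ ♜
♟ ♟ ♟ ♟ ♟ ♟ ♟ ·
· · · · · · · ·
· · · · · · · ♟
· · · · · · · ·
· · · · · · ♙ ·
♙ ♙ ♙ ♙ ♙ ♙ · ♙
♖ ♘ ♗ ♕ ♔ ♗ ♘ ♖


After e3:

♜ ♞ ♝ ♛ ♚ ♝ ♞ ♜
♟ ♟ ♟ ♟ ♟ ♟ ♟ ·
· · · · · · · ·
· · · · · · · ♟
· · · · · · · ·
· · · · ♙ · ♙ ·
♙ ♙ ♙ ♙ · ♙ · ♙
♖ ♘ ♗ ♕ ♔ ♗ ♘ ♖


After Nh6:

♜ ♞ ♝ ♛ ♚ ♝ · ♜
♟ ♟ ♟ ♟ ♟ ♟ ♟ ·
· · · · · · · ♞
· · · · · · · ♟
· · · · · · · ·
· · · · ♙ · ♙ ·
♙ ♙ ♙ ♙ · ♙ · ♙
♖ ♘ ♗ ♕ ♔ ♗ ♘ ♖


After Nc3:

♜ ♞ ♝ ♛ ♚ ♝ · ♜
♟ ♟ ♟ ♟ ♟ ♟ ♟ ·
· · · · · · · ♞
· · · · · · · ♟
· · · · · · · ·
· · ♘ · ♙ · ♙ ·
♙ ♙ ♙ ♙ · ♙ · ♙
♖ · ♗ ♕ ♔ ♗ ♘ ♖


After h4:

♜ ♞ ♝ ♛ ♚ ♝ · ♜
♟ ♟ ♟ ♟ ♟ ♟ ♟ ·
· · · · · · · ♞
· · · · · · · ·
· · · · · · · ♟
· · ♘ · ♙ · ♙ ·
♙ ♙ ♙ ♙ · ♙ · ♙
♖ · ♗ ♕ ♔ ♗ ♘ ♖


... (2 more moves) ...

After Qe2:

♜ ♞ ♝ ♛ ♚ ♝ ♞ ♜
♟ ♟ ♟ ♟ ♟ ♟ ♟ ·
· · · · · · · ·
· · · · · · · ·
· · · · · · · ♙
· · ♘ · ♙ · · ·
♙ ♙ ♙ ♙ ♕ ♙ · ♙
♖ · ♗ · ♔ ♗ ♘ ♖


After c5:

♜ ♞ ♝ ♛ ♚ ♝ ♞ ♜
♟ ♟ · ♟ ♟ ♟ ♟ ·
· · · · · · · ·
· · ♟ · · · · ·
· · · · · · · ♙
· · ♘ · ♙ · · ·
♙ ♙ ♙ ♙ ♕ ♙ · ♙
♖ · ♗ · ♔ ♗ ♘ ♖



  a b c d e f g h
  ─────────────────
8│♜ ♞ ♝ ♛ ♚ ♝ ♞ ♜│8
7│♟ ♟ · ♟ ♟ ♟ ♟ ·│7
6│· · · · · · · ·│6
5│· · ♟ · · · · ·│5
4│· · · · · · · ♙│4
3│· · ♘ · ♙ · · ·│3
2│♙ ♙ ♙ ♙ ♕ ♙ · ♙│2
1│♖ · ♗ · ♔ ♗ ♘ ♖│1
  ─────────────────
  a b c d e f g h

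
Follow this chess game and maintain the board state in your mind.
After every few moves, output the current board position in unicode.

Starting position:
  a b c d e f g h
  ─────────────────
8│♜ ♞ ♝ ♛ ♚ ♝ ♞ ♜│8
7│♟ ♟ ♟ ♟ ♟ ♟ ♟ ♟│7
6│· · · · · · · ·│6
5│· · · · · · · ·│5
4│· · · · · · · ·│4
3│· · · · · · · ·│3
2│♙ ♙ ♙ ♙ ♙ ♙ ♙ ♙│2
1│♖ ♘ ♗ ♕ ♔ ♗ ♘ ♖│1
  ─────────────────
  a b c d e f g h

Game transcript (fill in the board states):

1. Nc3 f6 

  a b c d e f g h
  ─────────────────
8│♜ ♞ ♝ ♛ ♚ ♝ ♞ ♜│8
7│♟ ♟ ♟ ♟ ♟ · ♟ ♟│7
6│· · · · · ♟ · ·│6
5│· · · · · · · ·│5
4│· · · · · · · ·│4
3│· · ♘ · · · · ·│3
2│♙ ♙ ♙ ♙ ♙ ♙ ♙ ♙│2
1│♖ · ♗ ♕ ♔ ♗ ♘ ♖│1
  ─────────────────
  a b c d e f g h

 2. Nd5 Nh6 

  a b c d e f g h
  ─────────────────
8│♜ ♞ ♝ ♛ ♚ ♝ · ♜│8
7│♟ ♟ ♟ ♟ ♟ · ♟ ♟│7
6│· · · · · ♟ · ♞│6
5│· · · ♘ · · · ·│5
4│· · · · · · · ·│4
3│· · · · · · · ·│3
2│♙ ♙ ♙ ♙ ♙ ♙ ♙ ♙│2
1│♖ · ♗ ♕ ♔ ♗ ♘ ♖│1
  ─────────────────
  a b c d e f g h

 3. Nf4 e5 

  a b c d e f g h
  ─────────────────
8│♜ ♞ ♝ ♛ ♚ ♝ · ♜│8
7│♟ ♟ ♟ ♟ · · ♟ ♟│7
6│· · · · · ♟ · ♞│6
5│· · · · ♟ · · ·│5
4│· · · · · ♘ · ·│4
3│· · · · · · · ·│3
2│♙ ♙ ♙ ♙ ♙ ♙ ♙ ♙│2
1│♖ · ♗ ♕ ♔ ♗ ♘ ♖│1
  ─────────────────
  a b c d e f g h

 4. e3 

  a b c d e f g h
  ─────────────────
8│♜ ♞ ♝ ♛ ♚ ♝ · ♜│8
7│♟ ♟ ♟ ♟ · · ♟ ♟│7
6│· · · · · ♟ · ♞│6
5│· · · · ♟ · · ·│5
4│· · · · · ♘ · ·│4
3│· · · · ♙ · · ·│3
2│♙ ♙ ♙ ♙ · ♙ ♙ ♙│2
1│♖ · ♗ ♕ ♔ ♗ ♘ ♖│1
  ─────────────────
  a b c d e f g h


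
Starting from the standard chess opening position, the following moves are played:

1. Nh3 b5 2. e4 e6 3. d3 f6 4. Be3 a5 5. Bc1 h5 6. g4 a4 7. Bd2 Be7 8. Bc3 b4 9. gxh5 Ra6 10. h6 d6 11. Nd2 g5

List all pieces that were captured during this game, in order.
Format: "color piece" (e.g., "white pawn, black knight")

Tracking captures:
  gxh5: captured black pawn

black pawn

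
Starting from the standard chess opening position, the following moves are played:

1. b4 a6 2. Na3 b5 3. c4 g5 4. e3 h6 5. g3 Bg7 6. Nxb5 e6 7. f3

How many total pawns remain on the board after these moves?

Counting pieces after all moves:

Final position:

  a b c d e f g h
  ─────────────────
8│♜ ♞ ♝ ♛ ♚ · ♞ ♜│8
7│· · ♟ ♟ · ♟ ♝ ·│7
6│♟ · · · ♟ · · ♟│6
5│· ♘ · · · · ♟ ·│5
4│· ♙ ♙ · · · · ·│4
3│· · · · ♙ ♙ ♙ ·│3
2│♙ · · ♙ · · · ♙│2
1│♖ · ♗ ♕ ♔ ♗ ♘ ♖│1
  ─────────────────
  a b c d e f g h


15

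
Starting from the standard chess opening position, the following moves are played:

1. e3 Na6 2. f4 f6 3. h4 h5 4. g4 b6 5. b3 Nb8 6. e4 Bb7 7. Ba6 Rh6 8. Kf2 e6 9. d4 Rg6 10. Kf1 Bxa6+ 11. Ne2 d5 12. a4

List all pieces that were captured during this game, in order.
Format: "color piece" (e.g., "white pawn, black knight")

Tracking captures:
  Bxa6+: captured white bishop

white bishop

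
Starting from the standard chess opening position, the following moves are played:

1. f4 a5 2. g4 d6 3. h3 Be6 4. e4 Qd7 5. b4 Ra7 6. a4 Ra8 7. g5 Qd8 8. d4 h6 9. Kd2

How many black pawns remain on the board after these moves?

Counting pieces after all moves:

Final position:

  a b c d e f g h
  ─────────────────
8│♜ ♞ · ♛ ♚ ♝ ♞ ♜│8
7│· ♟ ♟ · ♟ ♟ ♟ ·│7
6│· · · ♟ ♝ · · ♟│6
5│♟ · · · · · ♙ ·│5
4│♙ ♙ · ♙ ♙ ♙ · ·│4
3│· · · · · · · ♙│3
2│· · ♙ ♔ · · · ·│2
1│♖ ♘ ♗ ♕ · ♗ ♘ ♖│1
  ─────────────────
  a b c d e f g h


8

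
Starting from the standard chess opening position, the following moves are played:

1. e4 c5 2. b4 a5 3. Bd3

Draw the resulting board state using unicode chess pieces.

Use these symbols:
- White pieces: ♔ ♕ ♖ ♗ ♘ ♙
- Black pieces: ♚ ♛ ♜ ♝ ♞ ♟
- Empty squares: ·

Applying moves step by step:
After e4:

♜ ♞ ♝ ♛ ♚ ♝ ♞ ♜
♟ ♟ ♟ ♟ ♟ ♟ ♟ ♟
· · · · · · · ·
· · · · · · · ·
· · · · ♙ · · ·
· · · · · · · ·
♙ ♙ ♙ ♙ · ♙ ♙ ♙
♖ ♘ ♗ ♕ ♔ ♗ ♘ ♖


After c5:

♜ ♞ ♝ ♛ ♚ ♝ ♞ ♜
♟ ♟ · ♟ ♟ ♟ ♟ ♟
· · · · · · · ·
· · ♟ · · · · ·
· · · · ♙ · · ·
· · · · · · · ·
♙ ♙ ♙ ♙ · ♙ ♙ ♙
♖ ♘ ♗ ♕ ♔ ♗ ♘ ♖


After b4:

♜ ♞ ♝ ♛ ♚ ♝ ♞ ♜
♟ ♟ · ♟ ♟ ♟ ♟ ♟
· · · · · · · ·
· · ♟ · · · · ·
· ♙ · · ♙ · · ·
· · · · · · · ·
♙ · ♙ ♙ · ♙ ♙ ♙
♖ ♘ ♗ ♕ ♔ ♗ ♘ ♖


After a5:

♜ ♞ ♝ ♛ ♚ ♝ ♞ ♜
· ♟ · ♟ ♟ ♟ ♟ ♟
· · · · · · · ·
♟ · ♟ · · · · ·
· ♙ · · ♙ · · ·
· · · · · · · ·
♙ · ♙ ♙ · ♙ ♙ ♙
♖ ♘ ♗ ♕ ♔ ♗ ♘ ♖


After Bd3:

♜ ♞ ♝ ♛ ♚ ♝ ♞ ♜
· ♟ · ♟ ♟ ♟ ♟ ♟
· · · · · · · ·
♟ · ♟ · · · · ·
· ♙ · · ♙ · · ·
· · · ♗ · · · ·
♙ · ♙ ♙ · ♙ ♙ ♙
♖ ♘ ♗ ♕ ♔ · ♘ ♖



  a b c d e f g h
  ─────────────────
8│♜ ♞ ♝ ♛ ♚ ♝ ♞ ♜│8
7│· ♟ · ♟ ♟ ♟ ♟ ♟│7
6│· · · · · · · ·│6
5│♟ · ♟ · · · · ·│5
4│· ♙ · · ♙ · · ·│4
3│· · · ♗ · · · ·│3
2│♙ · ♙ ♙ · ♙ ♙ ♙│2
1│♖ ♘ ♗ ♕ ♔ · ♘ ♖│1
  ─────────────────
  a b c d e f g h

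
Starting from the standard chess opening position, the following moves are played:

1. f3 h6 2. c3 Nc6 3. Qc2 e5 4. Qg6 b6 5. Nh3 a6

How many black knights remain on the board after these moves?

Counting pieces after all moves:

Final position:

  a b c d e f g h
  ─────────────────
8│♜ · ♝ ♛ ♚ ♝ ♞ ♜│8
7│· · ♟ ♟ · ♟ ♟ ·│7
6│♟ ♟ ♞ · · · ♕ ♟│6
5│· · · · ♟ · · ·│5
4│· · · · · · · ·│4
3│· · ♙ · · ♙ · ♘│3
2│♙ ♙ · ♙ ♙ · ♙ ♙│2
1│♖ ♘ ♗ · ♔ ♗ · ♖│1
  ─────────────────
  a b c d e f g h


2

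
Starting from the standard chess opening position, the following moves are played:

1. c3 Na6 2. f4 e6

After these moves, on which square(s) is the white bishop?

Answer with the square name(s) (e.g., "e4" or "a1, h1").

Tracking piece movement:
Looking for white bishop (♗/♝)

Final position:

  a b c d e f g h
  ─────────────────
8│♜ · ♝ ♛ ♚ ♝ ♞ ♜│8
7│♟ ♟ ♟ ♟ · ♟ ♟ ♟│7
6│♞ · · · ♟ · · ·│6
5│· · · · · · · ·│5
4│· · · · · ♙ · ·│4
3│· · ♙ · · · · ·│3
2│♙ ♙ · ♙ ♙ · ♙ ♙│2
1│♖ ♘ ♗ ♕ ♔ ♗ ♘ ♖│1
  ─────────────────
  a b c d e f g h


c1, f1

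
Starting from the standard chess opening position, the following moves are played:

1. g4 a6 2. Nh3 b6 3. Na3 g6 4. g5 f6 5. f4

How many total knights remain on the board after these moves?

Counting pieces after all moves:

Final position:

  a b c d e f g h
  ─────────────────
8│♜ ♞ ♝ ♛ ♚ ♝ ♞ ♜│8
7│· · ♟ ♟ ♟ · · ♟│7
6│♟ ♟ · · · ♟ ♟ ·│6
5│· · · · · · ♙ ·│5
4│· · · · · ♙ · ·│4
3│♘ · · · · · · ♘│3
2│♙ ♙ ♙ ♙ ♙ · · ♙│2
1│♖ · ♗ ♕ ♔ ♗ · ♖│1
  ─────────────────
  a b c d e f g h


4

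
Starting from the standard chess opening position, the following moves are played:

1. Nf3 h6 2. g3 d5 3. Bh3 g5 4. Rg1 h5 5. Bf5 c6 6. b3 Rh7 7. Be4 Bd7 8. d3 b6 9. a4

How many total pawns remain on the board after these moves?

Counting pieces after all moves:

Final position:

  a b c d e f g h
  ─────────────────
8│♜ ♞ · ♛ ♚ ♝ ♞ ·│8
7│♟ · · ♝ ♟ ♟ · ♜│7
6│· ♟ ♟ · · · · ·│6
5│· · · ♟ · · ♟ ♟│5
4│♙ · · · ♗ · · ·│4
3│· ♙ · ♙ · ♘ ♙ ·│3
2│· · ♙ · ♙ ♙ · ♙│2
1│♖ ♘ ♗ ♕ ♔ · ♖ ·│1
  ─────────────────
  a b c d e f g h


16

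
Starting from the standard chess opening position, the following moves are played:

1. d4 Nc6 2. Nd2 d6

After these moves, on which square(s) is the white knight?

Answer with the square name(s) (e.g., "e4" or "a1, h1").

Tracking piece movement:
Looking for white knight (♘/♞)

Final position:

  a b c d e f g h
  ─────────────────
8│♜ · ♝ ♛ ♚ ♝ ♞ ♜│8
7│♟ ♟ ♟ · ♟ ♟ ♟ ♟│7
6│· · ♞ ♟ · · · ·│6
5│· · · · · · · ·│5
4│· · · ♙ · · · ·│4
3│· · · · · · · ·│3
2│♙ ♙ ♙ ♘ ♙ ♙ ♙ ♙│2
1│♖ · ♗ ♕ ♔ ♗ ♘ ♖│1
  ─────────────────
  a b c d e f g h


d2, g1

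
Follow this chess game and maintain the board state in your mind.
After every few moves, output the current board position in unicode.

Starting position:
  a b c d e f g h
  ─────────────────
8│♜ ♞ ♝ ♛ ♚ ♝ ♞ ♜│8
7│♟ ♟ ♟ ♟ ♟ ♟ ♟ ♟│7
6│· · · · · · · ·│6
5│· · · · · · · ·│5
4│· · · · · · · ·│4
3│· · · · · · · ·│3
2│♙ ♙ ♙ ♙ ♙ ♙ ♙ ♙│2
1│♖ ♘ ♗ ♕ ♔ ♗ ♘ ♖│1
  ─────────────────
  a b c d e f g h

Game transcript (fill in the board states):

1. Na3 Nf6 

  a b c d e f g h
  ─────────────────
8│♜ ♞ ♝ ♛ ♚ ♝ · ♜│8
7│♟ ♟ ♟ ♟ ♟ ♟ ♟ ♟│7
6│· · · · · ♞ · ·│6
5│· · · · · · · ·│5
4│· · · · · · · ·│4
3│♘ · · · · · · ·│3
2│♙ ♙ ♙ ♙ ♙ ♙ ♙ ♙│2
1│♖ · ♗ ♕ ♔ ♗ ♘ ♖│1
  ─────────────────
  a b c d e f g h

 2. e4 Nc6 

  a b c d e f g h
  ─────────────────
8│♜ · ♝ ♛ ♚ ♝ · ♜│8
7│♟ ♟ ♟ ♟ ♟ ♟ ♟ ♟│7
6│· · ♞ · · ♞ · ·│6
5│· · · · · · · ·│5
4│· · · · ♙ · · ·│4
3│♘ · · · · · · ·│3
2│♙ ♙ ♙ ♙ · ♙ ♙ ♙│2
1│♖ · ♗ ♕ ♔ ♗ ♘ ♖│1
  ─────────────────
  a b c d e f g h

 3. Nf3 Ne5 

  a b c d e f g h
  ─────────────────
8│♜ · ♝ ♛ ♚ ♝ · ♜│8
7│♟ ♟ ♟ ♟ ♟ ♟ ♟ ♟│7
6│· · · · · ♞ · ·│6
5│· · · · ♞ · · ·│5
4│· · · · ♙ · · ·│4
3│♘ · · · · ♘ · ·│3
2│♙ ♙ ♙ ♙ · ♙ ♙ ♙│2
1│♖ · ♗ ♕ ♔ ♗ · ♖│1
  ─────────────────
  a b c d e f g h

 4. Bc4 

  a b c d e f g h
  ─────────────────
8│♜ · ♝ ♛ ♚ ♝ · ♜│8
7│♟ ♟ ♟ ♟ ♟ ♟ ♟ ♟│7
6│· · · · · ♞ · ·│6
5│· · · · ♞ · · ·│5
4│· · ♗ · ♙ · · ·│4
3│♘ · · · · ♘ · ·│3
2│♙ ♙ ♙ ♙ · ♙ ♙ ♙│2
1│♖ · ♗ ♕ ♔ · · ♖│1
  ─────────────────
  a b c d e f g h


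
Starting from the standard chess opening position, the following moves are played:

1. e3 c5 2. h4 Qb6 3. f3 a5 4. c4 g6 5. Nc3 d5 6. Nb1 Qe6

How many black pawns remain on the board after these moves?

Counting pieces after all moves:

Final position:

  a b c d e f g h
  ─────────────────
8│♜ ♞ ♝ · ♚ ♝ ♞ ♜│8
7│· ♟ · · ♟ ♟ · ♟│7
6│· · · · ♛ · ♟ ·│6
5│♟ · ♟ ♟ · · · ·│5
4│· · ♙ · · · · ♙│4
3│· · · · ♙ ♙ · ·│3
2│♙ ♙ · ♙ · · ♙ ·│2
1│♖ ♘ ♗ ♕ ♔ ♗ ♘ ♖│1
  ─────────────────
  a b c d e f g h


8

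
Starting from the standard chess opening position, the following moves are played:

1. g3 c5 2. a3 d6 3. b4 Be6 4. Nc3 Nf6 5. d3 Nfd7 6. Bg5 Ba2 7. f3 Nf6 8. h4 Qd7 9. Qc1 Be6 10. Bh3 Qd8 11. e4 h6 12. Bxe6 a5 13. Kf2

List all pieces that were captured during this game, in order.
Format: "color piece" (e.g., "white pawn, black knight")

Tracking captures:
  Bxe6: captured black bishop

black bishop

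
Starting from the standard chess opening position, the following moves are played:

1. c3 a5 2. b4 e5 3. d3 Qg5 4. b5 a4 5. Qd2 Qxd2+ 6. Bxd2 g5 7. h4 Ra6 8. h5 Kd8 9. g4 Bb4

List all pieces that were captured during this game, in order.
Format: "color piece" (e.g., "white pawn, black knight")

Tracking captures:
  Qxd2+: captured white queen
  Bxd2: captured black queen

white queen, black queen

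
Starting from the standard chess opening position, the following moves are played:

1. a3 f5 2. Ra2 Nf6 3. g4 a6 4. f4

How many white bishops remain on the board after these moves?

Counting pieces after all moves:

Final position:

  a b c d e f g h
  ─────────────────
8│♜ ♞ ♝ ♛ ♚ ♝ · ♜│8
7│· ♟ ♟ ♟ ♟ · ♟ ♟│7
6│♟ · · · · ♞ · ·│6
5│· · · · · ♟ · ·│5
4│· · · · · ♙ ♙ ·│4
3│♙ · · · · · · ·│3
2│♖ ♙ ♙ ♙ ♙ · · ♙│2
1│· ♘ ♗ ♕ ♔ ♗ ♘ ♖│1
  ─────────────────
  a b c d e f g h


2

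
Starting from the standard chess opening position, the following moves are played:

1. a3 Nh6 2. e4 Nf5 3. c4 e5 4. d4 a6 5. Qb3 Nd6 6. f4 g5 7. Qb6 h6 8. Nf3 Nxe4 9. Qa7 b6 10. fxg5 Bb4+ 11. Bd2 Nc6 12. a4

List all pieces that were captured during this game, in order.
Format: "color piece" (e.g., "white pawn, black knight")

Tracking captures:
  Nxe4: captured white pawn
  fxg5: captured black pawn

white pawn, black pawn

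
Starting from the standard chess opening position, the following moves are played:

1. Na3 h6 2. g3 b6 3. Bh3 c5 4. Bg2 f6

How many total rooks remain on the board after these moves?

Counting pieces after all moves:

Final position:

  a b c d e f g h
  ─────────────────
8│♜ ♞ ♝ ♛ ♚ ♝ ♞ ♜│8
7│♟ · · ♟ ♟ · ♟ ·│7
6│· ♟ · · · ♟ · ♟│6
5│· · ♟ · · · · ·│5
4│· · · · · · · ·│4
3│♘ · · · · · ♙ ·│3
2│♙ ♙ ♙ ♙ ♙ ♙ ♗ ♙│2
1│♖ · ♗ ♕ ♔ · ♘ ♖│1
  ─────────────────
  a b c d e f g h


4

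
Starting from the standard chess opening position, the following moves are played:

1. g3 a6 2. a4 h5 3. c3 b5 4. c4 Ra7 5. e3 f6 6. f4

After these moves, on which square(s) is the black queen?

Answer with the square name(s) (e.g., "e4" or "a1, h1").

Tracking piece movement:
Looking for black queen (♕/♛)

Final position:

  a b c d e f g h
  ─────────────────
8│· ♞ ♝ ♛ ♚ ♝ ♞ ♜│8
7│♜ · ♟ ♟ ♟ · ♟ ·│7
6│♟ · · · · ♟ · ·│6
5│· ♟ · · · · · ♟│5
4│♙ · ♙ · · ♙ · ·│4
3│· · · · ♙ · ♙ ·│3
2│· ♙ · ♙ · · · ♙│2
1│♖ ♘ ♗ ♕ ♔ ♗ ♘ ♖│1
  ─────────────────
  a b c d e f g h


d8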